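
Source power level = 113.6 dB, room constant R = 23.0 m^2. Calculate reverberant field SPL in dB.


Given values:
  Lw = 113.6 dB, R = 23.0 m^2
Formula: SPL = Lw + 10 * log10(4 / R)
Compute 4 / R = 4 / 23.0 = 0.173913
Compute 10 * log10(0.173913) = -7.5967
SPL = 113.6 + (-7.5967) = 106.0

106.0 dB


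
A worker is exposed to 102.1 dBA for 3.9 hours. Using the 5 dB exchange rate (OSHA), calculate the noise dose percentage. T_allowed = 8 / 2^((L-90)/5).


Given values:
  L = 102.1 dBA, T = 3.9 hours
Formula: T_allowed = 8 / 2^((L - 90) / 5)
Compute exponent: (102.1 - 90) / 5 = 2.42
Compute 2^(2.42) = 5.35171
T_allowed = 8 / 5.35171 = 1.494849 hours
Dose = (T / T_allowed) * 100
Dose = (3.9 / 1.494849) * 100 = 260.9

260.9 %


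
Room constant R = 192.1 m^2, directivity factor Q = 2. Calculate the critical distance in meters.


Given values:
  R = 192.1 m^2, Q = 2
Formula: d_c = 0.141 * sqrt(Q * R)
Compute Q * R = 2 * 192.1 = 384.2
Compute sqrt(384.2) = 19.601
d_c = 0.141 * 19.601 = 2.764

2.764 m


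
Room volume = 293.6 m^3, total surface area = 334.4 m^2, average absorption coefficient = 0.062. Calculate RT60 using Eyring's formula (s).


Given values:
  V = 293.6 m^3, S = 334.4 m^2, alpha = 0.062
Formula: RT60 = 0.161 * V / (-S * ln(1 - alpha))
Compute ln(1 - 0.062) = ln(0.938) = -0.064005
Denominator: -334.4 * -0.064005 = 21.4033
Numerator: 0.161 * 293.6 = 47.2696
RT60 = 47.2696 / 21.4033 = 2.209

2.209 s


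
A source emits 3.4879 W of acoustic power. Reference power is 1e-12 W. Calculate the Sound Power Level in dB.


Given values:
  W = 3.4879 W
  W_ref = 1e-12 W
Formula: SWL = 10 * log10(W / W_ref)
Compute ratio: W / W_ref = 3487900000000
Compute log10: log10(3487900000000) = 12.542564
Multiply: SWL = 10 * 12.542564 = 125.43

125.43 dB


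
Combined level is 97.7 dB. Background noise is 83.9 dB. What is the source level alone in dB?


Given values:
  L_total = 97.7 dB, L_bg = 83.9 dB
Formula: L_source = 10 * log10(10^(L_total/10) - 10^(L_bg/10))
Convert to linear:
  10^(97.7/10) = 5888436553.5559
  10^(83.9/10) = 245470891.5685
Difference: 5888436553.5559 - 245470891.5685 = 5642965661.9874
L_source = 10 * log10(5642965661.9874) = 97.52

97.52 dB


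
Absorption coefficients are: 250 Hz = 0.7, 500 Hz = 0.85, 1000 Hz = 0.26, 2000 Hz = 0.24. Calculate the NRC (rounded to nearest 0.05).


Given values:
  a_250 = 0.7, a_500 = 0.85
  a_1000 = 0.26, a_2000 = 0.24
Formula: NRC = (a250 + a500 + a1000 + a2000) / 4
Sum = 0.7 + 0.85 + 0.26 + 0.24 = 2.05
NRC = 2.05 / 4 = 0.5125
Rounded to nearest 0.05: 0.5

0.5


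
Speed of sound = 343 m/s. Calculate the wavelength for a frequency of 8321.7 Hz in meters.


Given values:
  c = 343 m/s, f = 8321.7 Hz
Formula: lambda = c / f
lambda = 343 / 8321.7
lambda = 0.0412

0.0412 m


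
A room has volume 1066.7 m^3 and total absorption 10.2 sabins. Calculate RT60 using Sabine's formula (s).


Given values:
  V = 1066.7 m^3
  A = 10.2 sabins
Formula: RT60 = 0.161 * V / A
Numerator: 0.161 * 1066.7 = 171.7387
RT60 = 171.7387 / 10.2 = 16.837

16.837 s


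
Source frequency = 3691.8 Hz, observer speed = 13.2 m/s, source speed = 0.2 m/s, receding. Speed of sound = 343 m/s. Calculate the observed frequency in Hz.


Given values:
  f_s = 3691.8 Hz, v_o = 13.2 m/s, v_s = 0.2 m/s
  Direction: receding
Formula: f_o = f_s * (c - v_o) / (c + v_s)
Numerator: c - v_o = 343 - 13.2 = 329.8
Denominator: c + v_s = 343 + 0.2 = 343.2
f_o = 3691.8 * 329.8 / 343.2 = 3547.66

3547.66 Hz


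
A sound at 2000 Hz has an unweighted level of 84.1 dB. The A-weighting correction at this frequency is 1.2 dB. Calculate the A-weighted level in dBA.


Given values:
  SPL = 84.1 dB
  A-weighting at 2000 Hz = 1.2 dB
Formula: L_A = SPL + A_weight
L_A = 84.1 + (1.2)
L_A = 85.3

85.3 dBA


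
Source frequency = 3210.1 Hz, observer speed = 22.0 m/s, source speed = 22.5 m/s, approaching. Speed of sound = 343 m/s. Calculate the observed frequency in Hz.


Given values:
  f_s = 3210.1 Hz, v_o = 22.0 m/s, v_s = 22.5 m/s
  Direction: approaching
Formula: f_o = f_s * (c + v_o) / (c - v_s)
Numerator: c + v_o = 343 + 22.0 = 365.0
Denominator: c - v_s = 343 - 22.5 = 320.5
f_o = 3210.1 * 365.0 / 320.5 = 3655.81

3655.81 Hz


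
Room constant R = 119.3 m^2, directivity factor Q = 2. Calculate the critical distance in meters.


Given values:
  R = 119.3 m^2, Q = 2
Formula: d_c = 0.141 * sqrt(Q * R)
Compute Q * R = 2 * 119.3 = 238.6
Compute sqrt(238.6) = 15.4467
d_c = 0.141 * 15.4467 = 2.178

2.178 m


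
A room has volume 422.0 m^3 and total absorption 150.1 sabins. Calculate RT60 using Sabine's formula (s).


Given values:
  V = 422.0 m^3
  A = 150.1 sabins
Formula: RT60 = 0.161 * V / A
Numerator: 0.161 * 422.0 = 67.942
RT60 = 67.942 / 150.1 = 0.453

0.453 s


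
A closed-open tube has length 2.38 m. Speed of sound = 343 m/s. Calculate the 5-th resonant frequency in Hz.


Given values:
  Tube type: closed-open, L = 2.38 m, c = 343 m/s, n = 5
Formula: f_n = (2n - 1) * c / (4 * L)
Compute 2n - 1 = 2*5 - 1 = 9
Compute 4 * L = 4 * 2.38 = 9.52
f = 9 * 343 / 9.52
f = 324.26

324.26 Hz


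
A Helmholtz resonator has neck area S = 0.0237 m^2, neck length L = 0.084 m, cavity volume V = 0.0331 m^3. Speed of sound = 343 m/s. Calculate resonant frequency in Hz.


Given values:
  S = 0.0237 m^2, L = 0.084 m, V = 0.0331 m^3, c = 343 m/s
Formula: f = (c / (2*pi)) * sqrt(S / (V * L))
Compute V * L = 0.0331 * 0.084 = 0.0027804
Compute S / (V * L) = 0.0237 / 0.0027804 = 8.524
Compute sqrt(8.524) = 2.919589
Compute c / (2*pi) = 343 / 6.283185 = 54.590148
f = 54.590148 * 2.919589 = 159.38

159.38 Hz


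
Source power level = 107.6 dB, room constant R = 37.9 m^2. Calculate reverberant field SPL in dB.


Given values:
  Lw = 107.6 dB, R = 37.9 m^2
Formula: SPL = Lw + 10 * log10(4 / R)
Compute 4 / R = 4 / 37.9 = 0.105541
Compute 10 * log10(0.105541) = -9.7658
SPL = 107.6 + (-9.7658) = 97.83

97.83 dB


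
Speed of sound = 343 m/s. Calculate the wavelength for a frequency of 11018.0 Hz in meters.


Given values:
  c = 343 m/s, f = 11018.0 Hz
Formula: lambda = c / f
lambda = 343 / 11018.0
lambda = 0.0311

0.0311 m


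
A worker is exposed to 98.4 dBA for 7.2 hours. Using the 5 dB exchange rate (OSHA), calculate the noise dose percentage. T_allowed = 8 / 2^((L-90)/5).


Given values:
  L = 98.4 dBA, T = 7.2 hours
Formula: T_allowed = 8 / 2^((L - 90) / 5)
Compute exponent: (98.4 - 90) / 5 = 1.68
Compute 2^(1.68) = 3.20428
T_allowed = 8 / 3.20428 = 2.496661 hours
Dose = (T / T_allowed) * 100
Dose = (7.2 / 2.496661) * 100 = 288.39

288.39 %


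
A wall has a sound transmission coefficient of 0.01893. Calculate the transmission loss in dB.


Given values:
  tau = 0.01893
Formula: TL = 10 * log10(1 / tau)
Compute 1 / tau = 1 / 0.01893 = 52.8262
Compute log10(52.8262) = 1.722849
TL = 10 * 1.722849 = 17.23

17.23 dB


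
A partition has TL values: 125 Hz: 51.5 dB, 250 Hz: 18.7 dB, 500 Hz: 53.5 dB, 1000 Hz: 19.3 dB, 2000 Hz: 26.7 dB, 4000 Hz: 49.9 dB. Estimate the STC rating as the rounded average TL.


Given TL values at each frequency:
  125 Hz: 51.5 dB
  250 Hz: 18.7 dB
  500 Hz: 53.5 dB
  1000 Hz: 19.3 dB
  2000 Hz: 26.7 dB
  4000 Hz: 49.9 dB
Formula: STC ~ round(average of TL values)
Sum = 51.5 + 18.7 + 53.5 + 19.3 + 26.7 + 49.9 = 219.6
Average = 219.6 / 6 = 36.6
Rounded: 37

37


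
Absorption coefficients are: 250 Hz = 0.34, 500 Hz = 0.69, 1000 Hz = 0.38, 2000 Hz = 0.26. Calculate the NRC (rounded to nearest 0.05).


Given values:
  a_250 = 0.34, a_500 = 0.69
  a_1000 = 0.38, a_2000 = 0.26
Formula: NRC = (a250 + a500 + a1000 + a2000) / 4
Sum = 0.34 + 0.69 + 0.38 + 0.26 = 1.67
NRC = 1.67 / 4 = 0.4175
Rounded to nearest 0.05: 0.4

0.4


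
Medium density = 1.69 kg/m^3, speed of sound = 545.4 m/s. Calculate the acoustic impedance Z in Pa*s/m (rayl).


Given values:
  rho = 1.69 kg/m^3
  c = 545.4 m/s
Formula: Z = rho * c
Z = 1.69 * 545.4
Z = 921.73

921.73 rayl


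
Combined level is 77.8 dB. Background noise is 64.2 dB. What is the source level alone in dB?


Given values:
  L_total = 77.8 dB, L_bg = 64.2 dB
Formula: L_source = 10 * log10(10^(L_total/10) - 10^(L_bg/10))
Convert to linear:
  10^(77.8/10) = 60255958.6074
  10^(64.2/10) = 2630267.9919
Difference: 60255958.6074 - 2630267.9919 = 57625690.6155
L_source = 10 * log10(57625690.6155) = 77.61

77.61 dB


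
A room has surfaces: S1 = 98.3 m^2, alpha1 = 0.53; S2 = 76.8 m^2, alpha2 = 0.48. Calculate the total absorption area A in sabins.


Given surfaces:
  Surface 1: 98.3 * 0.53 = 52.099
  Surface 2: 76.8 * 0.48 = 36.864
Formula: A = sum(Si * alpha_i)
A = 52.099 + 36.864
A = 88.96

88.96 sabins


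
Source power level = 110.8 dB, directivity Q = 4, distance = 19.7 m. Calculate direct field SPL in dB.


Given values:
  Lw = 110.8 dB, Q = 4, r = 19.7 m
Formula: SPL = Lw + 10 * log10(Q / (4 * pi * r^2))
Compute 4 * pi * r^2 = 4 * pi * 19.7^2 = 4876.8828
Compute Q / denom = 4 / 4876.8828 = 0.0008202
Compute 10 * log10(0.0008202) = -30.8608
SPL = 110.8 + (-30.8608) = 79.94

79.94 dB


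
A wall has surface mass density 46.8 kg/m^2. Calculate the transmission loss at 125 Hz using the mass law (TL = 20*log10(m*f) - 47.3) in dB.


Given values:
  m = 46.8 kg/m^2, f = 125 Hz
Formula: TL = 20 * log10(m * f) - 47.3
Compute m * f = 46.8 * 125 = 5850.0
Compute log10(5850.0) = 3.767156
Compute 20 * 3.767156 = 75.3431
TL = 75.3431 - 47.3 = 28.04

28.04 dB


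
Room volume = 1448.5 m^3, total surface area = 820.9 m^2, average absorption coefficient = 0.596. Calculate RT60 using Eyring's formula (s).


Given values:
  V = 1448.5 m^3, S = 820.9 m^2, alpha = 0.596
Formula: RT60 = 0.161 * V / (-S * ln(1 - alpha))
Compute ln(1 - 0.596) = ln(0.404) = -0.90634
Denominator: -820.9 * -0.90634 = 744.0145
Numerator: 0.161 * 1448.5 = 233.2085
RT60 = 233.2085 / 744.0145 = 0.313

0.313 s


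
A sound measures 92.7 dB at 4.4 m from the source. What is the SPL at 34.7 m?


Given values:
  SPL1 = 92.7 dB, r1 = 4.4 m, r2 = 34.7 m
Formula: SPL2 = SPL1 - 20 * log10(r2 / r1)
Compute ratio: r2 / r1 = 34.7 / 4.4 = 7.8864
Compute log10: log10(7.8864) = 0.896879
Compute drop: 20 * 0.896879 = 17.9376
SPL2 = 92.7 - 17.9376 = 74.76

74.76 dB


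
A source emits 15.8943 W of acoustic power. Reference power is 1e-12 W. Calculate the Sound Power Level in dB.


Given values:
  W = 15.8943 W
  W_ref = 1e-12 W
Formula: SWL = 10 * log10(W / W_ref)
Compute ratio: W / W_ref = 15894300000000
Compute log10: log10(15894300000000) = 13.201241
Multiply: SWL = 10 * 13.201241 = 132.01

132.01 dB


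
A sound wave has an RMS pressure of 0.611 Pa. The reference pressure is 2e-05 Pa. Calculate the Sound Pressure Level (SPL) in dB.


Given values:
  p = 0.611 Pa
  p_ref = 2e-05 Pa
Formula: SPL = 20 * log10(p / p_ref)
Compute ratio: p / p_ref = 0.611 / 2e-05 = 30550
Compute log10: log10(30550) = 4.485011
Multiply: SPL = 20 * 4.485011 = 89.7

89.7 dB


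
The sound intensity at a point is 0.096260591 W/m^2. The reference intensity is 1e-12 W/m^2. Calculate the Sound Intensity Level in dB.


Given values:
  I = 0.096260591 W/m^2
  I_ref = 1e-12 W/m^2
Formula: SIL = 10 * log10(I / I_ref)
Compute ratio: I / I_ref = 96260591000
Compute log10: log10(96260591000) = 10.983449
Multiply: SIL = 10 * 10.983449 = 109.83

109.83 dB


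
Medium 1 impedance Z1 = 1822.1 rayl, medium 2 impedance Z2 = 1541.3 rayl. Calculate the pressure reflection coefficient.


Given values:
  Z1 = 1822.1 rayl, Z2 = 1541.3 rayl
Formula: R = (Z2 - Z1) / (Z2 + Z1)
Numerator: Z2 - Z1 = 1541.3 - 1822.1 = -280.8
Denominator: Z2 + Z1 = 1541.3 + 1822.1 = 3363.4
R = -280.8 / 3363.4 = -0.0835

-0.0835


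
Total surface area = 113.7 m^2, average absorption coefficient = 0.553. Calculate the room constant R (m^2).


Given values:
  S = 113.7 m^2, alpha = 0.553
Formula: R = S * alpha / (1 - alpha)
Numerator: 113.7 * 0.553 = 62.8761
Denominator: 1 - 0.553 = 0.447
R = 62.8761 / 0.447 = 140.66

140.66 m^2


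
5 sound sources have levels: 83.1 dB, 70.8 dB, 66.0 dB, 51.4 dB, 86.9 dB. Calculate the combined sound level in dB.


Formula: L_total = 10 * log10( sum(10^(Li/10)) )
  Source 1: 10^(83.1/10) = 204173794.467
  Source 2: 10^(70.8/10) = 12022644.3462
  Source 3: 10^(66.0/10) = 3981071.7055
  Source 4: 10^(51.4/10) = 138038.4265
  Source 5: 10^(86.9/10) = 489778819.3684
Sum of linear values = 710094368.3136
L_total = 10 * log10(710094368.3136) = 88.51

88.51 dB


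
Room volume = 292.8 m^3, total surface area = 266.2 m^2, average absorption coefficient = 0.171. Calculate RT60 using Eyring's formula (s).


Given values:
  V = 292.8 m^3, S = 266.2 m^2, alpha = 0.171
Formula: RT60 = 0.161 * V / (-S * ln(1 - alpha))
Compute ln(1 - 0.171) = ln(0.829) = -0.187535
Denominator: -266.2 * -0.187535 = 49.9218
Numerator: 0.161 * 292.8 = 47.1408
RT60 = 47.1408 / 49.9218 = 0.944

0.944 s


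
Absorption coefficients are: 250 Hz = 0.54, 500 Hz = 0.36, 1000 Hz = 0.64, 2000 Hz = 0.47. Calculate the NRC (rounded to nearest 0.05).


Given values:
  a_250 = 0.54, a_500 = 0.36
  a_1000 = 0.64, a_2000 = 0.47
Formula: NRC = (a250 + a500 + a1000 + a2000) / 4
Sum = 0.54 + 0.36 + 0.64 + 0.47 = 2.01
NRC = 2.01 / 4 = 0.5025
Rounded to nearest 0.05: 0.5

0.5


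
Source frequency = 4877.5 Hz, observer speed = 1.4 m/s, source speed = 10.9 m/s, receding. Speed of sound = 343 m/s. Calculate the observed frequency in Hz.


Given values:
  f_s = 4877.5 Hz, v_o = 1.4 m/s, v_s = 10.9 m/s
  Direction: receding
Formula: f_o = f_s * (c - v_o) / (c + v_s)
Numerator: c - v_o = 343 - 1.4 = 341.6
Denominator: c + v_s = 343 + 10.9 = 353.9
f_o = 4877.5 * 341.6 / 353.9 = 4707.98

4707.98 Hz


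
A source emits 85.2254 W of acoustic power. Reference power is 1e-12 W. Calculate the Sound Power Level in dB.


Given values:
  W = 85.2254 W
  W_ref = 1e-12 W
Formula: SWL = 10 * log10(W / W_ref)
Compute ratio: W / W_ref = 85225400000000
Compute log10: log10(85225400000000) = 13.930569
Multiply: SWL = 10 * 13.930569 = 139.31

139.31 dB


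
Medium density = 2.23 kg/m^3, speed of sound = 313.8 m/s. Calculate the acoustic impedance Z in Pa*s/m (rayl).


Given values:
  rho = 2.23 kg/m^3
  c = 313.8 m/s
Formula: Z = rho * c
Z = 2.23 * 313.8
Z = 699.77

699.77 rayl


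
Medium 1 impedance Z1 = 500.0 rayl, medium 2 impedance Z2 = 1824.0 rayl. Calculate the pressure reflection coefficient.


Given values:
  Z1 = 500.0 rayl, Z2 = 1824.0 rayl
Formula: R = (Z2 - Z1) / (Z2 + Z1)
Numerator: Z2 - Z1 = 1824.0 - 500.0 = 1324.0
Denominator: Z2 + Z1 = 1824.0 + 500.0 = 2324.0
R = 1324.0 / 2324.0 = 0.5697

0.5697


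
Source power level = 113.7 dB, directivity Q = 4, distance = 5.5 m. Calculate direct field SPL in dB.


Given values:
  Lw = 113.7 dB, Q = 4, r = 5.5 m
Formula: SPL = Lw + 10 * log10(Q / (4 * pi * r^2))
Compute 4 * pi * r^2 = 4 * pi * 5.5^2 = 380.1327
Compute Q / denom = 4 / 380.1327 = 0.01052264
Compute 10 * log10(0.01052264) = -19.7788
SPL = 113.7 + (-19.7788) = 93.92

93.92 dB


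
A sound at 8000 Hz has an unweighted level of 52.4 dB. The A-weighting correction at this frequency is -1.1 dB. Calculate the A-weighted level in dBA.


Given values:
  SPL = 52.4 dB
  A-weighting at 8000 Hz = -1.1 dB
Formula: L_A = SPL + A_weight
L_A = 52.4 + (-1.1)
L_A = 51.3

51.3 dBA


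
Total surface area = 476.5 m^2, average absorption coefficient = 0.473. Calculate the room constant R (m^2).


Given values:
  S = 476.5 m^2, alpha = 0.473
Formula: R = S * alpha / (1 - alpha)
Numerator: 476.5 * 0.473 = 225.3845
Denominator: 1 - 0.473 = 0.527
R = 225.3845 / 0.527 = 427.67

427.67 m^2


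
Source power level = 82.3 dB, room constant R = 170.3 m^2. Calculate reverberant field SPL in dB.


Given values:
  Lw = 82.3 dB, R = 170.3 m^2
Formula: SPL = Lw + 10 * log10(4 / R)
Compute 4 / R = 4 / 170.3 = 0.023488
Compute 10 * log10(0.023488) = -16.2915
SPL = 82.3 + (-16.2915) = 66.01

66.01 dB


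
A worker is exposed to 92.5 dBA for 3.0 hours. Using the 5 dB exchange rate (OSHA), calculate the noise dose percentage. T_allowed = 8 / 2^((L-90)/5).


Given values:
  L = 92.5 dBA, T = 3.0 hours
Formula: T_allowed = 8 / 2^((L - 90) / 5)
Compute exponent: (92.5 - 90) / 5 = 0.5
Compute 2^(0.5) = 1.414214
T_allowed = 8 / 1.414214 = 5.656852 hours
Dose = (T / T_allowed) * 100
Dose = (3.0 / 5.656852) * 100 = 53.03

53.03 %


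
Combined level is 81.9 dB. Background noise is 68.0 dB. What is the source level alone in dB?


Given values:
  L_total = 81.9 dB, L_bg = 68.0 dB
Formula: L_source = 10 * log10(10^(L_total/10) - 10^(L_bg/10))
Convert to linear:
  10^(81.9/10) = 154881661.8912
  10^(68.0/10) = 6309573.4448
Difference: 154881661.8912 - 6309573.4448 = 148572088.4464
L_source = 10 * log10(148572088.4464) = 81.72

81.72 dB


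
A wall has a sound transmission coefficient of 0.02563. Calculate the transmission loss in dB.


Given values:
  tau = 0.02563
Formula: TL = 10 * log10(1 / tau)
Compute 1 / tau = 1 / 0.02563 = 39.0168
Compute log10(39.0168) = 1.591252
TL = 10 * 1.591252 = 15.91

15.91 dB


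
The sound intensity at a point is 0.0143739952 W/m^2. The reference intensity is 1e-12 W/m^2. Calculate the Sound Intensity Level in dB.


Given values:
  I = 0.0143739952 W/m^2
  I_ref = 1e-12 W/m^2
Formula: SIL = 10 * log10(I / I_ref)
Compute ratio: I / I_ref = 14373995200
Compute log10: log10(14373995200) = 10.157577
Multiply: SIL = 10 * 10.157577 = 101.58

101.58 dB


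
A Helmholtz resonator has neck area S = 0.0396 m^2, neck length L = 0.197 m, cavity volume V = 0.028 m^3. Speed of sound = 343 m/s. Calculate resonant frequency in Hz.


Given values:
  S = 0.0396 m^2, L = 0.197 m, V = 0.028 m^3, c = 343 m/s
Formula: f = (c / (2*pi)) * sqrt(S / (V * L))
Compute V * L = 0.028 * 0.197 = 0.005516
Compute S / (V * L) = 0.0396 / 0.005516 = 7.1791
Compute sqrt(7.1791) = 2.679384
Compute c / (2*pi) = 343 / 6.283185 = 54.590148
f = 54.590148 * 2.679384 = 146.27

146.27 Hz


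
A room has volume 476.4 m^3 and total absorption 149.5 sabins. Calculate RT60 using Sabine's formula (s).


Given values:
  V = 476.4 m^3
  A = 149.5 sabins
Formula: RT60 = 0.161 * V / A
Numerator: 0.161 * 476.4 = 76.7004
RT60 = 76.7004 / 149.5 = 0.513

0.513 s


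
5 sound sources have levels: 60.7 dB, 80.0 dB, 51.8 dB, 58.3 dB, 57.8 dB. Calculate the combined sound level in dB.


Formula: L_total = 10 * log10( sum(10^(Li/10)) )
  Source 1: 10^(60.7/10) = 1174897.5549
  Source 2: 10^(80.0/10) = 100000000.0
  Source 3: 10^(51.8/10) = 151356.1248
  Source 4: 10^(58.3/10) = 676082.9754
  Source 5: 10^(57.8/10) = 602559.5861
Sum of linear values = 102604896.2412
L_total = 10 * log10(102604896.2412) = 80.11

80.11 dB


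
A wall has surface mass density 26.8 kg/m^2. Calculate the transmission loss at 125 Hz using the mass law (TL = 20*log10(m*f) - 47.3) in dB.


Given values:
  m = 26.8 kg/m^2, f = 125 Hz
Formula: TL = 20 * log10(m * f) - 47.3
Compute m * f = 26.8 * 125 = 3350.0
Compute log10(3350.0) = 3.525045
Compute 20 * 3.525045 = 70.5009
TL = 70.5009 - 47.3 = 23.2

23.2 dB


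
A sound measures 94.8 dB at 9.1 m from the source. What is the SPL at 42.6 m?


Given values:
  SPL1 = 94.8 dB, r1 = 9.1 m, r2 = 42.6 m
Formula: SPL2 = SPL1 - 20 * log10(r2 / r1)
Compute ratio: r2 / r1 = 42.6 / 9.1 = 4.6813
Compute log10: log10(4.6813) = 0.670366
Compute drop: 20 * 0.670366 = 13.4073
SPL2 = 94.8 - 13.4073 = 81.39

81.39 dB


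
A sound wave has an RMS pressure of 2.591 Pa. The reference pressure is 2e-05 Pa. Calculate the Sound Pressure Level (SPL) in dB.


Given values:
  p = 2.591 Pa
  p_ref = 2e-05 Pa
Formula: SPL = 20 * log10(p / p_ref)
Compute ratio: p / p_ref = 2.591 / 2e-05 = 129550
Compute log10: log10(129550) = 5.112437
Multiply: SPL = 20 * 5.112437 = 102.25

102.25 dB


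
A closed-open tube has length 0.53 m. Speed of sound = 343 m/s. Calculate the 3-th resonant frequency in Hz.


Given values:
  Tube type: closed-open, L = 0.53 m, c = 343 m/s, n = 3
Formula: f_n = (2n - 1) * c / (4 * L)
Compute 2n - 1 = 2*3 - 1 = 5
Compute 4 * L = 4 * 0.53 = 2.12
f = 5 * 343 / 2.12
f = 808.96

808.96 Hz


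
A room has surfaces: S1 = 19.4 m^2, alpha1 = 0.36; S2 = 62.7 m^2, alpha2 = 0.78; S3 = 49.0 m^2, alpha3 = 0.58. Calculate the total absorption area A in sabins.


Given surfaces:
  Surface 1: 19.4 * 0.36 = 6.984
  Surface 2: 62.7 * 0.78 = 48.906
  Surface 3: 49.0 * 0.58 = 28.42
Formula: A = sum(Si * alpha_i)
A = 6.984 + 48.906 + 28.42
A = 84.31

84.31 sabins


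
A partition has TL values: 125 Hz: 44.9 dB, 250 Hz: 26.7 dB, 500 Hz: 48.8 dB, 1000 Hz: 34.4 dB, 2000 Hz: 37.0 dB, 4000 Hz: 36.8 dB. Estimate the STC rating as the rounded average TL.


Given TL values at each frequency:
  125 Hz: 44.9 dB
  250 Hz: 26.7 dB
  500 Hz: 48.8 dB
  1000 Hz: 34.4 dB
  2000 Hz: 37.0 dB
  4000 Hz: 36.8 dB
Formula: STC ~ round(average of TL values)
Sum = 44.9 + 26.7 + 48.8 + 34.4 + 37.0 + 36.8 = 228.6
Average = 228.6 / 6 = 38.1
Rounded: 38

38


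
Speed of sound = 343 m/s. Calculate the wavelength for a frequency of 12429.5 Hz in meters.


Given values:
  c = 343 m/s, f = 12429.5 Hz
Formula: lambda = c / f
lambda = 343 / 12429.5
lambda = 0.0276

0.0276 m


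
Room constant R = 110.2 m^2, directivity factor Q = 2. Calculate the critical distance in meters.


Given values:
  R = 110.2 m^2, Q = 2
Formula: d_c = 0.141 * sqrt(Q * R)
Compute Q * R = 2 * 110.2 = 220.4
Compute sqrt(220.4) = 14.8459
d_c = 0.141 * 14.8459 = 2.093

2.093 m


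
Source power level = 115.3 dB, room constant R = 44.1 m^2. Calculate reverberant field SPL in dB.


Given values:
  Lw = 115.3 dB, R = 44.1 m^2
Formula: SPL = Lw + 10 * log10(4 / R)
Compute 4 / R = 4 / 44.1 = 0.090703
Compute 10 * log10(0.090703) = -10.4238
SPL = 115.3 + (-10.4238) = 104.88

104.88 dB


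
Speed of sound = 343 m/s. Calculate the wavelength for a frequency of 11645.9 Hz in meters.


Given values:
  c = 343 m/s, f = 11645.9 Hz
Formula: lambda = c / f
lambda = 343 / 11645.9
lambda = 0.0295

0.0295 m


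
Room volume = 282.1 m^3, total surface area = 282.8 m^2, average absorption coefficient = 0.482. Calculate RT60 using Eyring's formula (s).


Given values:
  V = 282.1 m^3, S = 282.8 m^2, alpha = 0.482
Formula: RT60 = 0.161 * V / (-S * ln(1 - alpha))
Compute ln(1 - 0.482) = ln(0.518) = -0.65778
Denominator: -282.8 * -0.65778 = 186.0202
Numerator: 0.161 * 282.1 = 45.4181
RT60 = 45.4181 / 186.0202 = 0.244

0.244 s


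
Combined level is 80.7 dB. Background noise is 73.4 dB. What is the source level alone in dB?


Given values:
  L_total = 80.7 dB, L_bg = 73.4 dB
Formula: L_source = 10 * log10(10^(L_total/10) - 10^(L_bg/10))
Convert to linear:
  10^(80.7/10) = 117489755.494
  10^(73.4/10) = 21877616.2395
Difference: 117489755.494 - 21877616.2395 = 95612139.2545
L_source = 10 * log10(95612139.2545) = 79.81

79.81 dB


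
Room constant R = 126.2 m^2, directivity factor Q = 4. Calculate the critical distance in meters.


Given values:
  R = 126.2 m^2, Q = 4
Formula: d_c = 0.141 * sqrt(Q * R)
Compute Q * R = 4 * 126.2 = 504.8
Compute sqrt(504.8) = 22.4678
d_c = 0.141 * 22.4678 = 3.168

3.168 m


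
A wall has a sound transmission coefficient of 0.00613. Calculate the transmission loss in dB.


Given values:
  tau = 0.00613
Formula: TL = 10 * log10(1 / tau)
Compute 1 / tau = 1 / 0.00613 = 163.1321
Compute log10(163.1321) = 2.212539
TL = 10 * 2.212539 = 22.13

22.13 dB


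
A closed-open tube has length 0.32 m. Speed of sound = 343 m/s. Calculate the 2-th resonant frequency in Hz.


Given values:
  Tube type: closed-open, L = 0.32 m, c = 343 m/s, n = 2
Formula: f_n = (2n - 1) * c / (4 * L)
Compute 2n - 1 = 2*2 - 1 = 3
Compute 4 * L = 4 * 0.32 = 1.28
f = 3 * 343 / 1.28
f = 803.91

803.91 Hz


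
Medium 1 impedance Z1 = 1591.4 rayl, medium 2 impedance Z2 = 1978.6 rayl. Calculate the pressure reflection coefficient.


Given values:
  Z1 = 1591.4 rayl, Z2 = 1978.6 rayl
Formula: R = (Z2 - Z1) / (Z2 + Z1)
Numerator: Z2 - Z1 = 1978.6 - 1591.4 = 387.2
Denominator: Z2 + Z1 = 1978.6 + 1591.4 = 3570.0
R = 387.2 / 3570.0 = 0.1085

0.1085


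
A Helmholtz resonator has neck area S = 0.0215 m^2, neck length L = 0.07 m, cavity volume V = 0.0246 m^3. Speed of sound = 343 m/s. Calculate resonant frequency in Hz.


Given values:
  S = 0.0215 m^2, L = 0.07 m, V = 0.0246 m^3, c = 343 m/s
Formula: f = (c / (2*pi)) * sqrt(S / (V * L))
Compute V * L = 0.0246 * 0.07 = 0.001722
Compute S / (V * L) = 0.0215 / 0.001722 = 12.4855
Compute sqrt(12.4855) = 3.533483
Compute c / (2*pi) = 343 / 6.283185 = 54.590148
f = 54.590148 * 3.533483 = 192.89

192.89 Hz


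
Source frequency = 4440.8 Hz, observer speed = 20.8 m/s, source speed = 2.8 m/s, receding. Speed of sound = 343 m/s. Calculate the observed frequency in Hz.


Given values:
  f_s = 4440.8 Hz, v_o = 20.8 m/s, v_s = 2.8 m/s
  Direction: receding
Formula: f_o = f_s * (c - v_o) / (c + v_s)
Numerator: c - v_o = 343 - 20.8 = 322.2
Denominator: c + v_s = 343 + 2.8 = 345.8
f_o = 4440.8 * 322.2 / 345.8 = 4137.73

4137.73 Hz


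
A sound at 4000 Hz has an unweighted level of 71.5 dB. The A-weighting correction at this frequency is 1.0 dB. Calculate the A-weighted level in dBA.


Given values:
  SPL = 71.5 dB
  A-weighting at 4000 Hz = 1.0 dB
Formula: L_A = SPL + A_weight
L_A = 71.5 + (1.0)
L_A = 72.5

72.5 dBA


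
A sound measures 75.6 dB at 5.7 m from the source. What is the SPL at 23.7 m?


Given values:
  SPL1 = 75.6 dB, r1 = 5.7 m, r2 = 23.7 m
Formula: SPL2 = SPL1 - 20 * log10(r2 / r1)
Compute ratio: r2 / r1 = 23.7 / 5.7 = 4.1579
Compute log10: log10(4.1579) = 0.618874
Compute drop: 20 * 0.618874 = 12.3775
SPL2 = 75.6 - 12.3775 = 63.22

63.22 dB


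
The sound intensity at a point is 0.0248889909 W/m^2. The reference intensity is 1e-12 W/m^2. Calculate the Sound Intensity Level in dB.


Given values:
  I = 0.0248889909 W/m^2
  I_ref = 1e-12 W/m^2
Formula: SIL = 10 * log10(I / I_ref)
Compute ratio: I / I_ref = 24888990900
Compute log10: log10(24888990900) = 10.396007
Multiply: SIL = 10 * 10.396007 = 103.96

103.96 dB


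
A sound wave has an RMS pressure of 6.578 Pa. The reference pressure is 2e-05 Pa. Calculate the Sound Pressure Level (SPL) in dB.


Given values:
  p = 6.578 Pa
  p_ref = 2e-05 Pa
Formula: SPL = 20 * log10(p / p_ref)
Compute ratio: p / p_ref = 6.578 / 2e-05 = 328900
Compute log10: log10(328900) = 5.517064
Multiply: SPL = 20 * 5.517064 = 110.34

110.34 dB


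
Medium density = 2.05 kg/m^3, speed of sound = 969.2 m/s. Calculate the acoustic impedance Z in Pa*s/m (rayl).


Given values:
  rho = 2.05 kg/m^3
  c = 969.2 m/s
Formula: Z = rho * c
Z = 2.05 * 969.2
Z = 1986.86

1986.86 rayl


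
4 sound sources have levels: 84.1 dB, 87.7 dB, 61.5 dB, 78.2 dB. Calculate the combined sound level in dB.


Formula: L_total = 10 * log10( sum(10^(Li/10)) )
  Source 1: 10^(84.1/10) = 257039578.2769
  Source 2: 10^(87.7/10) = 588843655.3556
  Source 3: 10^(61.5/10) = 1412537.5446
  Source 4: 10^(78.2/10) = 66069344.8008
Sum of linear values = 913365115.9779
L_total = 10 * log10(913365115.9779) = 89.61

89.61 dB


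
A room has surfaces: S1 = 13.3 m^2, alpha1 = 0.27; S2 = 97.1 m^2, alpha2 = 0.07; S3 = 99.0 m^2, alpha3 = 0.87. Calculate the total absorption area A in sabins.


Given surfaces:
  Surface 1: 13.3 * 0.27 = 3.591
  Surface 2: 97.1 * 0.07 = 6.797
  Surface 3: 99.0 * 0.87 = 86.13
Formula: A = sum(Si * alpha_i)
A = 3.591 + 6.797 + 86.13
A = 96.52

96.52 sabins


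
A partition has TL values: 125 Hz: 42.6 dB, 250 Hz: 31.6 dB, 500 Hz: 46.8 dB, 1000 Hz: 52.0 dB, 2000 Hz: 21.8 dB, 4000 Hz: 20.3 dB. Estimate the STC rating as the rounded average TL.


Given TL values at each frequency:
  125 Hz: 42.6 dB
  250 Hz: 31.6 dB
  500 Hz: 46.8 dB
  1000 Hz: 52.0 dB
  2000 Hz: 21.8 dB
  4000 Hz: 20.3 dB
Formula: STC ~ round(average of TL values)
Sum = 42.6 + 31.6 + 46.8 + 52.0 + 21.8 + 20.3 = 215.1
Average = 215.1 / 6 = 35.85
Rounded: 36

36


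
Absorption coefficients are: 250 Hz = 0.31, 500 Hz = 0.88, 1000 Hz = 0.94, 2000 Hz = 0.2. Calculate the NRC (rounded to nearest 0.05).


Given values:
  a_250 = 0.31, a_500 = 0.88
  a_1000 = 0.94, a_2000 = 0.2
Formula: NRC = (a250 + a500 + a1000 + a2000) / 4
Sum = 0.31 + 0.88 + 0.94 + 0.2 = 2.33
NRC = 2.33 / 4 = 0.5825
Rounded to nearest 0.05: 0.6

0.6


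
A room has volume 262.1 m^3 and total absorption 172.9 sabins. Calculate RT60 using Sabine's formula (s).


Given values:
  V = 262.1 m^3
  A = 172.9 sabins
Formula: RT60 = 0.161 * V / A
Numerator: 0.161 * 262.1 = 42.1981
RT60 = 42.1981 / 172.9 = 0.244

0.244 s


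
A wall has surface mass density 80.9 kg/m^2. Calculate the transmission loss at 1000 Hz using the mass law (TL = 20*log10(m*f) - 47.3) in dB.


Given values:
  m = 80.9 kg/m^2, f = 1000 Hz
Formula: TL = 20 * log10(m * f) - 47.3
Compute m * f = 80.9 * 1000 = 80900.0
Compute log10(80900.0) = 4.907949
Compute 20 * 4.907949 = 98.159
TL = 98.159 - 47.3 = 50.86

50.86 dB


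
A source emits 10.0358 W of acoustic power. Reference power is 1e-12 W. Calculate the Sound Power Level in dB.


Given values:
  W = 10.0358 W
  W_ref = 1e-12 W
Formula: SWL = 10 * log10(W / W_ref)
Compute ratio: W / W_ref = 10035800000000
Compute log10: log10(10035800000000) = 13.001552
Multiply: SWL = 10 * 13.001552 = 130.02

130.02 dB


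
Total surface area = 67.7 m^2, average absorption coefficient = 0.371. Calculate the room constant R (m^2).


Given values:
  S = 67.7 m^2, alpha = 0.371
Formula: R = S * alpha / (1 - alpha)
Numerator: 67.7 * 0.371 = 25.1167
Denominator: 1 - 0.371 = 0.629
R = 25.1167 / 0.629 = 39.93

39.93 m^2


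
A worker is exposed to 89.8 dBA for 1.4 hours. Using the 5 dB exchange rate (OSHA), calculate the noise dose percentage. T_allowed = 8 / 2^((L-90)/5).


Given values:
  L = 89.8 dBA, T = 1.4 hours
Formula: T_allowed = 8 / 2^((L - 90) / 5)
Compute exponent: (89.8 - 90) / 5 = -0.04
Compute 2^(-0.04) = 0.972655
T_allowed = 8 / 0.972655 = 8.22491 hours
Dose = (T / T_allowed) * 100
Dose = (1.4 / 8.22491) * 100 = 17.02

17.02 %


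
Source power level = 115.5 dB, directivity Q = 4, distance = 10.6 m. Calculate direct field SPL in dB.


Given values:
  Lw = 115.5 dB, Q = 4, r = 10.6 m
Formula: SPL = Lw + 10 * log10(Q / (4 * pi * r^2))
Compute 4 * pi * r^2 = 4 * pi * 10.6^2 = 1411.9574
Compute Q / denom = 4 / 1411.9574 = 0.00283295
Compute 10 * log10(0.00283295) = -25.4776
SPL = 115.5 + (-25.4776) = 90.02

90.02 dB


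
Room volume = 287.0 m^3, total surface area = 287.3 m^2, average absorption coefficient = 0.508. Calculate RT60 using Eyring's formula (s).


Given values:
  V = 287.0 m^3, S = 287.3 m^2, alpha = 0.508
Formula: RT60 = 0.161 * V / (-S * ln(1 - alpha))
Compute ln(1 - 0.508) = ln(0.492) = -0.709277
Denominator: -287.3 * -0.709277 = 203.7753
Numerator: 0.161 * 287.0 = 46.207
RT60 = 46.207 / 203.7753 = 0.227

0.227 s


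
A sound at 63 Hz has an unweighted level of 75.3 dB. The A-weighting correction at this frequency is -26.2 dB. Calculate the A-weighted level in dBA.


Given values:
  SPL = 75.3 dB
  A-weighting at 63 Hz = -26.2 dB
Formula: L_A = SPL + A_weight
L_A = 75.3 + (-26.2)
L_A = 49.1

49.1 dBA


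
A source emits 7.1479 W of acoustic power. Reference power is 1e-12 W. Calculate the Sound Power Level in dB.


Given values:
  W = 7.1479 W
  W_ref = 1e-12 W
Formula: SWL = 10 * log10(W / W_ref)
Compute ratio: W / W_ref = 7147900000000
Compute log10: log10(7147900000000) = 12.854178
Multiply: SWL = 10 * 12.854178 = 128.54

128.54 dB


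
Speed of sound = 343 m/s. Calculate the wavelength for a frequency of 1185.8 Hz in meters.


Given values:
  c = 343 m/s, f = 1185.8 Hz
Formula: lambda = c / f
lambda = 343 / 1185.8
lambda = 0.2893

0.2893 m


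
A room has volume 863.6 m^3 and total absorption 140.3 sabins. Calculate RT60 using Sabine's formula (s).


Given values:
  V = 863.6 m^3
  A = 140.3 sabins
Formula: RT60 = 0.161 * V / A
Numerator: 0.161 * 863.6 = 139.0396
RT60 = 139.0396 / 140.3 = 0.991

0.991 s


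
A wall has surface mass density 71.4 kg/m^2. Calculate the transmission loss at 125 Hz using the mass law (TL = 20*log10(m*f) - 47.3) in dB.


Given values:
  m = 71.4 kg/m^2, f = 125 Hz
Formula: TL = 20 * log10(m * f) - 47.3
Compute m * f = 71.4 * 125 = 8925.0
Compute log10(8925.0) = 3.950608
Compute 20 * 3.950608 = 79.0122
TL = 79.0122 - 47.3 = 31.71

31.71 dB


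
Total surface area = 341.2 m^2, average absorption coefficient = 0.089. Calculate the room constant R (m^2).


Given values:
  S = 341.2 m^2, alpha = 0.089
Formula: R = S * alpha / (1 - alpha)
Numerator: 341.2 * 0.089 = 30.3668
Denominator: 1 - 0.089 = 0.911
R = 30.3668 / 0.911 = 33.33

33.33 m^2


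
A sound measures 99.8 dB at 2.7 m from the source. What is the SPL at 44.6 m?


Given values:
  SPL1 = 99.8 dB, r1 = 2.7 m, r2 = 44.6 m
Formula: SPL2 = SPL1 - 20 * log10(r2 / r1)
Compute ratio: r2 / r1 = 44.6 / 2.7 = 16.5185
Compute log10: log10(16.5185) = 1.217971
Compute drop: 20 * 1.217971 = 24.3594
SPL2 = 99.8 - 24.3594 = 75.44

75.44 dB


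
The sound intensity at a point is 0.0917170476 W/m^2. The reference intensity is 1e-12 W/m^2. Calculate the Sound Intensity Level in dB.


Given values:
  I = 0.0917170476 W/m^2
  I_ref = 1e-12 W/m^2
Formula: SIL = 10 * log10(I / I_ref)
Compute ratio: I / I_ref = 91717047600
Compute log10: log10(91717047600) = 10.96245
Multiply: SIL = 10 * 10.96245 = 109.62

109.62 dB


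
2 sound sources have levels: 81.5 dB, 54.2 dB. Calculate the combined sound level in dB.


Formula: L_total = 10 * log10( sum(10^(Li/10)) )
  Source 1: 10^(81.5/10) = 141253754.4623
  Source 2: 10^(54.2/10) = 263026.7992
Sum of linear values = 141516781.2615
L_total = 10 * log10(141516781.2615) = 81.51

81.51 dB


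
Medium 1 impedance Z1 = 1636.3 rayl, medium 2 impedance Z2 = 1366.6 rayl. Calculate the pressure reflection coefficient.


Given values:
  Z1 = 1636.3 rayl, Z2 = 1366.6 rayl
Formula: R = (Z2 - Z1) / (Z2 + Z1)
Numerator: Z2 - Z1 = 1366.6 - 1636.3 = -269.7
Denominator: Z2 + Z1 = 1366.6 + 1636.3 = 3002.9
R = -269.7 / 3002.9 = -0.0898

-0.0898


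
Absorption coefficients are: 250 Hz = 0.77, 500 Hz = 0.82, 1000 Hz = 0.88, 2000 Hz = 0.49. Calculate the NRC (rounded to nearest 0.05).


Given values:
  a_250 = 0.77, a_500 = 0.82
  a_1000 = 0.88, a_2000 = 0.49
Formula: NRC = (a250 + a500 + a1000 + a2000) / 4
Sum = 0.77 + 0.82 + 0.88 + 0.49 = 2.96
NRC = 2.96 / 4 = 0.74
Rounded to nearest 0.05: 0.75

0.75


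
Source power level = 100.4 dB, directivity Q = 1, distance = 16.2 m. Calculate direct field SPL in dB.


Given values:
  Lw = 100.4 dB, Q = 1, r = 16.2 m
Formula: SPL = Lw + 10 * log10(Q / (4 * pi * r^2))
Compute 4 * pi * r^2 = 4 * pi * 16.2^2 = 3297.9183
Compute Q / denom = 1 / 3297.9183 = 0.00030322
Compute 10 * log10(0.00030322) = -35.1824
SPL = 100.4 + (-35.1824) = 65.22

65.22 dB


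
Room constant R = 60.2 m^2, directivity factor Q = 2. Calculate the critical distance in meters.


Given values:
  R = 60.2 m^2, Q = 2
Formula: d_c = 0.141 * sqrt(Q * R)
Compute Q * R = 2 * 60.2 = 120.4
Compute sqrt(120.4) = 10.9727
d_c = 0.141 * 10.9727 = 1.547

1.547 m


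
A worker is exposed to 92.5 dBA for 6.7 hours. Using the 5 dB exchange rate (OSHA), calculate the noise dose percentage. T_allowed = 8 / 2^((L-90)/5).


Given values:
  L = 92.5 dBA, T = 6.7 hours
Formula: T_allowed = 8 / 2^((L - 90) / 5)
Compute exponent: (92.5 - 90) / 5 = 0.5
Compute 2^(0.5) = 1.414214
T_allowed = 8 / 1.414214 = 5.656852 hours
Dose = (T / T_allowed) * 100
Dose = (6.7 / 5.656852) * 100 = 118.44

118.44 %


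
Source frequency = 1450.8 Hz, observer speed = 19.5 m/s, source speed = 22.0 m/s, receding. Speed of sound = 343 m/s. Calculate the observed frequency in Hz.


Given values:
  f_s = 1450.8 Hz, v_o = 19.5 m/s, v_s = 22.0 m/s
  Direction: receding
Formula: f_o = f_s * (c - v_o) / (c + v_s)
Numerator: c - v_o = 343 - 19.5 = 323.5
Denominator: c + v_s = 343 + 22.0 = 365.0
f_o = 1450.8 * 323.5 / 365.0 = 1285.85

1285.85 Hz


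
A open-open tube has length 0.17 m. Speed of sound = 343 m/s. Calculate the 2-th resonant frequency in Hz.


Given values:
  Tube type: open-open, L = 0.17 m, c = 343 m/s, n = 2
Formula: f_n = n * c / (2 * L)
Compute 2 * L = 2 * 0.17 = 0.34
f = 2 * 343 / 0.34
f = 2017.65

2017.65 Hz


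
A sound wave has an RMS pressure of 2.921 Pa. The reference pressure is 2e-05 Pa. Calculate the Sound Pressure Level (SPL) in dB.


Given values:
  p = 2.921 Pa
  p_ref = 2e-05 Pa
Formula: SPL = 20 * log10(p / p_ref)
Compute ratio: p / p_ref = 2.921 / 2e-05 = 146050
Compute log10: log10(146050) = 5.164502
Multiply: SPL = 20 * 5.164502 = 103.29

103.29 dB


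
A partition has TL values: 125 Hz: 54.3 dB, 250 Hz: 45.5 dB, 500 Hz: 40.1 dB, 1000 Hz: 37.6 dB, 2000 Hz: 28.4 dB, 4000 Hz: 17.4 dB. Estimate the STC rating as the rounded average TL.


Given TL values at each frequency:
  125 Hz: 54.3 dB
  250 Hz: 45.5 dB
  500 Hz: 40.1 dB
  1000 Hz: 37.6 dB
  2000 Hz: 28.4 dB
  4000 Hz: 17.4 dB
Formula: STC ~ round(average of TL values)
Sum = 54.3 + 45.5 + 40.1 + 37.6 + 28.4 + 17.4 = 223.3
Average = 223.3 / 6 = 37.22
Rounded: 37

37


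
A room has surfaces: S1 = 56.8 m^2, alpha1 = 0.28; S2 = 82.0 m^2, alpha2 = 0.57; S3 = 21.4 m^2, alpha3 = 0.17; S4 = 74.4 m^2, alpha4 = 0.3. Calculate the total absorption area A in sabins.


Given surfaces:
  Surface 1: 56.8 * 0.28 = 15.904
  Surface 2: 82.0 * 0.57 = 46.74
  Surface 3: 21.4 * 0.17 = 3.638
  Surface 4: 74.4 * 0.3 = 22.32
Formula: A = sum(Si * alpha_i)
A = 15.904 + 46.74 + 3.638 + 22.32
A = 88.6

88.6 sabins


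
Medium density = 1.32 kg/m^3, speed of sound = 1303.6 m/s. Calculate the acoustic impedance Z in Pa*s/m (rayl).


Given values:
  rho = 1.32 kg/m^3
  c = 1303.6 m/s
Formula: Z = rho * c
Z = 1.32 * 1303.6
Z = 1720.75

1720.75 rayl


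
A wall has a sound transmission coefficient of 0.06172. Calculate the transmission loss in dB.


Given values:
  tau = 0.06172
Formula: TL = 10 * log10(1 / tau)
Compute 1 / tau = 1 / 0.06172 = 16.2022
Compute log10(16.2022) = 1.209574
TL = 10 * 1.209574 = 12.1

12.1 dB


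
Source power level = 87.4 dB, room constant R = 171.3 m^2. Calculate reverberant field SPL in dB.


Given values:
  Lw = 87.4 dB, R = 171.3 m^2
Formula: SPL = Lw + 10 * log10(4 / R)
Compute 4 / R = 4 / 171.3 = 0.023351
Compute 10 * log10(0.023351) = -16.3169
SPL = 87.4 + (-16.3169) = 71.08

71.08 dB


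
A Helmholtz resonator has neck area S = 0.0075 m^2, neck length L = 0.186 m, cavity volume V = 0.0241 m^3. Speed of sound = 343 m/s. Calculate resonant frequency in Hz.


Given values:
  S = 0.0075 m^2, L = 0.186 m, V = 0.0241 m^3, c = 343 m/s
Formula: f = (c / (2*pi)) * sqrt(S / (V * L))
Compute V * L = 0.0241 * 0.186 = 0.0044826
Compute S / (V * L) = 0.0075 / 0.0044826 = 1.6731
Compute sqrt(1.6731) = 1.293484
Compute c / (2*pi) = 343 / 6.283185 = 54.590148
f = 54.590148 * 1.293484 = 70.61

70.61 Hz


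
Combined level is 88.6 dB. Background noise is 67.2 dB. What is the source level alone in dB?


Given values:
  L_total = 88.6 dB, L_bg = 67.2 dB
Formula: L_source = 10 * log10(10^(L_total/10) - 10^(L_bg/10))
Convert to linear:
  10^(88.6/10) = 724435960.075
  10^(67.2/10) = 5248074.6025
Difference: 724435960.075 - 5248074.6025 = 719187885.4725
L_source = 10 * log10(719187885.4725) = 88.57

88.57 dB


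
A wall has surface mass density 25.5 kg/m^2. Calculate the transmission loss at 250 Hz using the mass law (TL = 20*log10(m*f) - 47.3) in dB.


Given values:
  m = 25.5 kg/m^2, f = 250 Hz
Formula: TL = 20 * log10(m * f) - 47.3
Compute m * f = 25.5 * 250 = 6375.0
Compute log10(6375.0) = 3.80448
Compute 20 * 3.80448 = 76.0896
TL = 76.0896 - 47.3 = 28.79

28.79 dB


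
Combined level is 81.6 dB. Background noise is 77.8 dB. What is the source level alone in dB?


Given values:
  L_total = 81.6 dB, L_bg = 77.8 dB
Formula: L_source = 10 * log10(10^(L_total/10) - 10^(L_bg/10))
Convert to linear:
  10^(81.6/10) = 144543977.0746
  10^(77.8/10) = 60255958.6074
Difference: 144543977.0746 - 60255958.6074 = 84288018.4672
L_source = 10 * log10(84288018.4672) = 79.26

79.26 dB
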